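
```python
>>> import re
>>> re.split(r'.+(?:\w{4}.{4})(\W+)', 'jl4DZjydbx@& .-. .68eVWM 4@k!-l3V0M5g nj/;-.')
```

['', ';-.', '']

Pattern: one or more of any character; then exactly 4 of a word character, then exactly 4 of any character (non-capturing group); then one or more of a non-word character (captured).
Matches to split on: at [0:44] → 'jl4DZjydbx@& .-. .68eVWM 4@k!-l3V0M5g nj/;-.'.
`re.split` interleaves the captured-group text with the surrounding fragments.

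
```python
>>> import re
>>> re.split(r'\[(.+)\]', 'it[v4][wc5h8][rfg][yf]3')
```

['it', 'v4][wc5h8][rfg][yf', '3']

The group in the pattern means `split` returns the separators' captures alongside the pieces.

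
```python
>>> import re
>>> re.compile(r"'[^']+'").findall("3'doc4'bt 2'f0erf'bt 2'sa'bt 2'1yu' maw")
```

Since nothing is captured, `findall` lists the 4 matched substrings directly.

["'doc4'", "'f0erf'", "'sa'", "'1yu'"]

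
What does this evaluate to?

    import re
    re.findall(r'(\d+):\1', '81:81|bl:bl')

['81']

A backreference is literal: `\1` must see the identical characters the first group matched.
Walking the string: at [0:5] match '81:81', group 1 = '81'.
One capturing group, so `findall` returns just the captured substring from the one match — 1 in all.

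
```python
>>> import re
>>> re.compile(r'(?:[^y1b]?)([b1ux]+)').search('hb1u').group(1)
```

'b1u'

Pattern: optionally any character except [y1b] (non-capturing group); then one or more of one of [b1ux] (captured).
`re.search` scans for the first position where the pattern succeeds.
The match spans [0:4] → 'hb1u'.
Captured: group 1 = 'b1u'.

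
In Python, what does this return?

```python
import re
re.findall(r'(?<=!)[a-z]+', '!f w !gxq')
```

['f', 'gxq']

Lookahead/lookbehind check context without consuming it, so the matched span excludes the asserted characters.
Scanning left to right: at [1:2] → 'f'; at [6:9] → 'gxq'.
Since nothing is captured, `findall` lists the 2 matched substrings directly.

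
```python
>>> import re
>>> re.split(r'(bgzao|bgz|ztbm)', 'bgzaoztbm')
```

Alternation isn't longest-match — the leftmost alternative that fits at this position is chosen.
Because the pattern has a capturing group, `split` also inserts each captured text between the pieces.

['', 'bgzao', '', 'ztbm', '']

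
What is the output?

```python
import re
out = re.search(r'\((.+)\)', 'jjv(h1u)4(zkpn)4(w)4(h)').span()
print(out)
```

(3, 23)

The match spans [3:23] → '(h1u)4(zkpn)4(w)4(h)'.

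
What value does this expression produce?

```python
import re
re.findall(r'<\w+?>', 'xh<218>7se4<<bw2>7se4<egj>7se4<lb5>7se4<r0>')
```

['<218>', '<bw2>', '<egj>', '<lb5>', '<r0>']

Scanning left to right: at [2:7] → '<218>'; at [12:17] → '<bw2>'; at [21:26] → '<egj>'; at [30:35] → '<lb5>'; at [39:43] → '<r0>'.
With no groups in the pattern, `findall` gives back each whole match — 5 here.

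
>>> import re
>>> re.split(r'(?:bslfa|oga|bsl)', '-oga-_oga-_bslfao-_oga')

Branches in `(...|...)` are attempted left-to-right; the first branch that allows the whole pattern to succeed is taken.
Matches to split on: at [1:4] → 'oga'; at [6:9] → 'oga'; at [11:16] → 'bslfa'; at [19:22] → 'oga'.
The string is cut at each match, leaving 5 pieces.

['-', '-_', '-_', 'o-_', '']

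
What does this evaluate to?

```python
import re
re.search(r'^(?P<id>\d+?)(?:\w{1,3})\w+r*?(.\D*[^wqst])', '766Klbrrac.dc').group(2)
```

The match spans [0:13] → '766Klbrrac.dc'.
Captured: group 1 = '7', group 2 = '.dc'.

'.dc'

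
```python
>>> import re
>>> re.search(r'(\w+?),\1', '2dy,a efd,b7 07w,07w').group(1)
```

The match spans [13:20] → '07w,07w'.
Captured: group 1 = '07w'.

'07w'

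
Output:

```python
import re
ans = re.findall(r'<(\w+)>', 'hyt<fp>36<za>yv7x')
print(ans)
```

Walking the string: at [3:7] match '<fp>', group 1 = 'fp'; at [9:13] match '<za>', group 1 = 'za'.
One capturing group, so `findall` returns just the captured substring from each match — 2 in all.

['fp', 'za']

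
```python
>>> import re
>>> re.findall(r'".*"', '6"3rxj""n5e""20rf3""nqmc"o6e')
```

Scanning left to right: at [1:25] → '"3rxj""n5e""20rf3""nqmc"'.
With no groups in the pattern, `findall` gives back each whole match — 1 here.

['"3rxj""n5e""20rf3""nqmc"']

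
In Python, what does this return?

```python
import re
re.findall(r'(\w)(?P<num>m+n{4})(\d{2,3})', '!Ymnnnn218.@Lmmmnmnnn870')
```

The pattern matches a word character (captured); then one or more of the literal 'm', then exactly 4 of the literal 'n' (captured as 'num'); then 2 to 3 of a digit (captured).
Walking the string: at [1:10] match 'Ymnnnn218', groups = ('Y', 'mnnnn', '218').
`findall` packs the 3 group values into a tuple for every match.

[('Y', 'mnnnn', '218')]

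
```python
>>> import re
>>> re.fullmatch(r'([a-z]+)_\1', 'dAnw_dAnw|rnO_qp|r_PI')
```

None

`re.fullmatch` is like wrapping the pattern in `^…$` (in single-line mode).
Here the pattern can't cover the whole string, so the call returns None.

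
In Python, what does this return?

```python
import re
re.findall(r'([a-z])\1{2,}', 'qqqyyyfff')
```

['q', 'y', 'f']

`\1` is not a pattern — it's the concrete string captured by group 1, re-applied verbatim.
One capturing group, so `findall` returns just the captured substring from each match — 3 in all.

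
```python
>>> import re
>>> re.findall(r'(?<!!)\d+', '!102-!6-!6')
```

['02']

The negative lookaround is zero-width — it rules out positions where the adjacent text would match, without consuming anything.
Matches: at [2:4] → '02'.
Since nothing is captured, `findall` lists the 1 matched substring directly.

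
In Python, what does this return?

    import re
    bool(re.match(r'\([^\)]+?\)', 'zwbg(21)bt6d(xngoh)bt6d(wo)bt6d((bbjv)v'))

`re.match` won't scan ahead — the pattern has to work from the very first character.
Here the pattern fails at index 0, so the call returns None, and `bool(None)` is False.

False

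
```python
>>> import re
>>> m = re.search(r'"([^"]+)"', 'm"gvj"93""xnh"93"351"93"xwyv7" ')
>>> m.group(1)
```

'gvj'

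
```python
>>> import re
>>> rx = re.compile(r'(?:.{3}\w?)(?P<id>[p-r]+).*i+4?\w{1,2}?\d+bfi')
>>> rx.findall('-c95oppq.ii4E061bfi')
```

['ppq']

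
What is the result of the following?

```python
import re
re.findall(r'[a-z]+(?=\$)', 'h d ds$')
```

['ds']

The lookaround is zero-width — it requires the adjacent text to match without consuming it, so the asserted text isn't part of the match.
Since nothing is captured, `findall` lists the 1 matched substring directly.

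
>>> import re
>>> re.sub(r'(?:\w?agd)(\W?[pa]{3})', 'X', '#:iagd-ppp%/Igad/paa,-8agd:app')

'#:X%/Igad/paa,-X'

This matches optionally a word character, then the literal 'agd' (non-capturing group); then optionally a non-word character, then exactly 3 of one of [pa] (captured).
Each match is replaced by 'X'.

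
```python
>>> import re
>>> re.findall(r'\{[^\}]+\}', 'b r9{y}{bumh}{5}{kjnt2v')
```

['{y}', '{bumh}', '{5}']

Walking the string: at [4:7] → '{y}'; at [7:13] → '{bumh}'; at [13:16] → '{5}'.
No capturing groups, so `findall` returns the 3 full match strings.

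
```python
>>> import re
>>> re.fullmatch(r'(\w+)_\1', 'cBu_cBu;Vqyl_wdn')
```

After group 1 captures some text, `\1` only succeeds where that same text appears again.
`re.fullmatch` is like wrapping the pattern in `^…$` (in single-line mode).
Here the string isn't matched end-to-end, so the call returns None.

None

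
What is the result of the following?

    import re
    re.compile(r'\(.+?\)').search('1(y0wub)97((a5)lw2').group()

A `+?`/`*?`/`{m,n}?` starts at its minimum and grows only as far as needed for what follows to match.
The match spans [1:8] → '(y0wub)'.

'(y0wub)'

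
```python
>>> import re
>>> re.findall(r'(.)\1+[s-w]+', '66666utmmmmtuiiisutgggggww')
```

['6', 'm', 'i', 'g']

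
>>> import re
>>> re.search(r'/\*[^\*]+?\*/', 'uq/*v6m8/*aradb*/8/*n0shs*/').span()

The match spans [8:17] → '/*aradb*/'.

(8, 17)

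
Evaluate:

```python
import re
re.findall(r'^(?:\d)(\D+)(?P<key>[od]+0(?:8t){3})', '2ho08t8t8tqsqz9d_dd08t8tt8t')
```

[('h', 'o08t8t8t')]

The pattern matches anchored at the start of the string; then a digit (non-capturing group); then one or more of a non-digit (captured); then one or more of one of [od], then a literal '0', then the literal '8t' repeated 3 times (captured as 'key').
Scanning left to right: at [0:10] match '2ho08t8t8t', groups = ('h', 'o08t8t8t').
2 groups means the one result is a tuple of 2 captured strings — 1 here.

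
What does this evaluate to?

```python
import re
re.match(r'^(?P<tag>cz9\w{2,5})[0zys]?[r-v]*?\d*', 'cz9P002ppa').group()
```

'cz9P002p'

With `match`, the pattern is implicitly anchored at the beginning.
The match spans [0:8] → 'cz9P002p'.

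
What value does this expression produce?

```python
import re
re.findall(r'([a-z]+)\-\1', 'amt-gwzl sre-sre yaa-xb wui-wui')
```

A backreference is literal: `\1` must see the identical characters the first group matched.
Walking the string: at [9:16] match 'sre-sre', group 1 = 'sre'; at [24:31] match 'wui-wui', group 1 = 'wui'.
`findall` collects group 1 from each match (2 total).

['sre', 'wui']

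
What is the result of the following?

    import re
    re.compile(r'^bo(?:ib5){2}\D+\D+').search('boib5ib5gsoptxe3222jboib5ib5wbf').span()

(0, 15)

The pattern matches anchored at the start of the string; then the literal 'bo', then the literal 'ib5' repeated 2 times; then one or more of a non-digit, then one or more of a non-digit.
`re.search` scans for the first position where the pattern succeeds.
The match spans [0:15] → 'boib5ib5gsoptxe'.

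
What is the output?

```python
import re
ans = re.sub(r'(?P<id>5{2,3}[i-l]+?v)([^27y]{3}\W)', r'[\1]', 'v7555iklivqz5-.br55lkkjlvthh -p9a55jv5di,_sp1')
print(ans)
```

The pattern matches 2 to 3 of a literal '5', then one or more of a character in [i-l] (lazy), then a literal 'v' (captured as 'id'); then exactly 3 of any character except [27y], then a non-word character (captured).
Matches: at [2:14] → '555iklivqz5-'; at [17:29] → '55lkkjlvthh '; at [33:41] → '55jv5di,'.
The replacement refers to a captured group, so each match is rewritten using its own captured text.

v7[555ikliv].br[55lkkjlv]-p9a[55jv]_sp1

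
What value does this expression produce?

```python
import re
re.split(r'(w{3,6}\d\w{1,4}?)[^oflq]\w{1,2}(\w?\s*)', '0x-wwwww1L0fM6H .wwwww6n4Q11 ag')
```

['0x-', 'wwwww1L', '6', 'H .', 'wwwww6n', '1 ', 'ag']

With the lazy modifier that quantifier settles for the fewest repetitions that let the rest of the pattern succeed (the atoms after it are unaffected and can still be greedy).
`re.split` interleaves the captured-group text with the surrounding fragments.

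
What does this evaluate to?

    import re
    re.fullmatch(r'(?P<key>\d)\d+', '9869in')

`re.fullmatch` is like wrapping the pattern in `^…$` (in single-line mode).
Here there's no way to consume every character, so the call returns None.

None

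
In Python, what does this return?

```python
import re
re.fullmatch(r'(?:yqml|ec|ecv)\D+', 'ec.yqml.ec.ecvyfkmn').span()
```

`fullmatch` succeeds only if the pattern covers the string from start to end.
The match spans [0:19] → 'ec.yqml.ec.ecvyfkmn'.

(0, 19)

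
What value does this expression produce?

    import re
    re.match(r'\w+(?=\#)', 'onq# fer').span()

(0, 3)

The positive lookaround only admits positions where the adjacent text matches; those characters stay outside the span.
`re.match` only tries the pattern at the start of the string.
The match spans [0:3] → 'onq'.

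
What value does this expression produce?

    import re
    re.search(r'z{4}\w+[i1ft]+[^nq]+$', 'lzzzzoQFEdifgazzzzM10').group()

'zzzzoQFEdifgazzzzM10'

The match spans [1:21] → 'zzzzoQFEdifgazzzzM10'.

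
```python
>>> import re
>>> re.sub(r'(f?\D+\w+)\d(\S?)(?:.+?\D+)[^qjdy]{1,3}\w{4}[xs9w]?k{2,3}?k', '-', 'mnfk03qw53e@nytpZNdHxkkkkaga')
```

This matches optionally the literal 'f', then one or more of a non-digit, then one or more of a word character (captured); then a digit; then optionally a non-whitespace character (captured); then one or more of any character (lazy), then one or more of a non-digit (non-capturing group); then 1 to 3 of any character except [qjdy], then exactly 4 of a word character; then optionally one of [xs9w], then 2 to 3 of a literal 'k' (lazy), then a literal 'k'.
Matches: at [0:25] → 'mnfk03qw53e@nytpZNdHxkkkk'.
`sub` substitutes '-' at each match site.

'-aga'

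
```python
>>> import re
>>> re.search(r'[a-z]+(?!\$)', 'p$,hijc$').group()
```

A negative assertion filters positions out without eating any characters.
Unlike `match`, `search` isn't anchored — it looks for the pattern anywhere in the string.
The match spans [3:6] → 'hij'.

'hij'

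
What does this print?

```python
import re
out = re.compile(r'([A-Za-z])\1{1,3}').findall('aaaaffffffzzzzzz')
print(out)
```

A backreference is literal: `\1` must see the identical characters the first group matched.
With a single group, `findall` returns only what that group captured — 5 items.

['a', 'f', 'f', 'z', 'z']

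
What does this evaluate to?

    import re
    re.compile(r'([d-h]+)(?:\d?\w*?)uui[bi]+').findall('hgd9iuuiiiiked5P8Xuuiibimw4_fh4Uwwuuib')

['hgd', 'ed', 'fh']

This matches one or more of a character in [d-h] (captured); then optionally a digit, then zero or more of a word character (lazy) (non-capturing group); then the literal 'uui', then one or more of one of [bi].
Because the quantifier is non-greedy, it stops expanding at the earliest point where the rest of the pattern can succeed.
Matches: at [0:11] match 'hgd9iuuiiii', group 1 = 'hgd'; at [12:24] match 'ed5P8Xuuiibi', group 1 = 'ed'; at [28:38] match 'fh4Uwwuuib', group 1 = 'fh'.
Because there's exactly one group, `findall` drops the full match and keeps group 1 from each hit.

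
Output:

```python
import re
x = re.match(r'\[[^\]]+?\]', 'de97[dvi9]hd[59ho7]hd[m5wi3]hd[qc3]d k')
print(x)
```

None

With `match`, the pattern is implicitly anchored at the beginning.
Here the pattern fails at index 0, so the call returns None.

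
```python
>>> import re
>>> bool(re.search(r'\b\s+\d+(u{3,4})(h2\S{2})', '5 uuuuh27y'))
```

Pattern: a word boundary (`\b`, zero-width); then one or more of whitespace, then one or more of a digit; then 3 to 4 of a literal 'u' (captured); then the literal 'h2', then exactly 2 of a non-whitespace character (captured).
Here nothing in the string fits, so the call returns None, and `bool(None)` is False.

False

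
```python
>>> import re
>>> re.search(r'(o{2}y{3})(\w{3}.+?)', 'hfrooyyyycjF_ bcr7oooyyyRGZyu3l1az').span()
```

A `+?`/`*?`/`{m,n}?` starts at its minimum and grows only as far as needed for what follows to match.
The match spans [3:12] → 'ooyyyycjF'.

(3, 12)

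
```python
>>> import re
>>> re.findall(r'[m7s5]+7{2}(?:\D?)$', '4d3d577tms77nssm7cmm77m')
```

With no groups in the pattern, `findall` gives back each whole match — 1 here.

['mm77m']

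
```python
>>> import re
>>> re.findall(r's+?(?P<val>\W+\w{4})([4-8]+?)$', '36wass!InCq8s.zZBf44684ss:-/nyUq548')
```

[(':-/nyUq', '548')]

This matches one or more of a literal 's' (lazy); then one or more of a non-word character, then exactly 4 of a word character (captured as 'val'); then one or more of a character in [4-8] (lazy) (captured); then anchored at the end.
2 groups means the one result is a tuple of 2 captured strings — 1 here.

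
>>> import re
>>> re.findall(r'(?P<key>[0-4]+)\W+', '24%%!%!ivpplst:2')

['24']

Because there's exactly one group, `findall` drops the full match and keeps group 1 from the one hit.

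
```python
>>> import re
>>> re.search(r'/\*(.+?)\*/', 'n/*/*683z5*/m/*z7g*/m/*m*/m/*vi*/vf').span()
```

(1, 12)

A `+?`/`*?`/`{m,n}?` starts at its minimum and grows only as far as needed for what follows to match.
`re.search` tries every starting position until one works.
The match spans [1:12] → '/*/*683z5*/'.
Captured: group 1 = '/*683z5'.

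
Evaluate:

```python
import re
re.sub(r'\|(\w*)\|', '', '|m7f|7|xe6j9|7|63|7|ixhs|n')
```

'777n'

Each match is replaced by ''.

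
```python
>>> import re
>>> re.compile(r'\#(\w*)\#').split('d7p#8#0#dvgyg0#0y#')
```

Matches to split on: at [3:6] → '#8#'; at [7:15] → '#dvgyg0#'.
`re.split` interleaves the captured-group text with the surrounding fragments.

['d7p', '8', '0', 'dvgyg0', '0y#']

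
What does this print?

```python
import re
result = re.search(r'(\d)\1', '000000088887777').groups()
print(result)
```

('0',)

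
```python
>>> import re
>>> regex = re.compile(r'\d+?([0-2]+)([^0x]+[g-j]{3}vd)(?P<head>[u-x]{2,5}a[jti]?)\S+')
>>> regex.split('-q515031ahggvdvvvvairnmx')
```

Pattern: one or more of a digit (lazy); then one or more of a character in [0-2] (captured); then one or more of any character except [0x], then exactly 3 of a character in [g-j], then the literal 'vd' (captured); then 2 to 5 of a character in [u-x], then the literal 'a', then optionally one of [jti] (captured as 'head'); then one or more of a non-whitespace character.
Because the pattern has a capturing group, `split` also inserts each captured text between the pieces.

['-q', '0', '31ahggvd', 'vvvvai', '']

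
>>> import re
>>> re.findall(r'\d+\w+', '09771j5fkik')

This matches one or more of a digit; then one or more of a word character.
Scanning left to right: at [0:11] → '09771j5fkik'.
`findall` yields the raw match text (1 of them) because the pattern has no groups.

['09771j5fkik']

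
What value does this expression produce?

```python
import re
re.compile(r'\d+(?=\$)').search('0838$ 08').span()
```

The positive lookaround only admits positions where the adjacent text matches; those characters stay outside the span.
The match spans [0:4] → '0838'.

(0, 4)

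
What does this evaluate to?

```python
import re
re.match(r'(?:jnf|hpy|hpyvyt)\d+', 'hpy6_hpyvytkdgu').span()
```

(0, 4)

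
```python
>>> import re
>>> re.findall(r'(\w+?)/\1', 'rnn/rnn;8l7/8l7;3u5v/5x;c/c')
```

['rnn', '8l7', 'c']

After group 1 captures some text, `\1` only succeeds where that same text appears again.
Because there's exactly one group, `findall` drops the full match and keeps group 1 from each hit.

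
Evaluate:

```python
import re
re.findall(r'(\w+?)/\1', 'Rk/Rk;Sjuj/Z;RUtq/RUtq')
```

The backreference `\1` re-matches whatever the first group consumed, character for character.
Because there's exactly one group, `findall` drops the full match and keeps group 1 from each hit.

['Rk', 'RUtq']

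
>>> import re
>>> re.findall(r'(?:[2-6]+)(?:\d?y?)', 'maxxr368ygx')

Since nothing is captured, `findall` lists the 1 matched substring directly.

['368y']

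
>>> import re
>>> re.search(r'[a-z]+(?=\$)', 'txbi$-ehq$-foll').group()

'txbi'

The positive lookaround only admits positions where the adjacent text matches; those characters stay outside the span.
Unlike `match`, `search` isn't anchored — it looks for the pattern anywhere in the string.
The match spans [0:4] → 'txbi'.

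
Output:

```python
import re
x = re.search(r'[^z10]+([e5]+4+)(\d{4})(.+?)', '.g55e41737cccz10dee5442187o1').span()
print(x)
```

The match spans [0:11] → '.g55e41737c'.

(0, 11)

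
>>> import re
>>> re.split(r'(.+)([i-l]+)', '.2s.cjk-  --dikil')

['', '.2s.cjk-  --diki', 'l', '']

Pattern: one or more of any character (captured); then one or more of a character in [i-l] (captured).
Matches to split on: at [0:17] → '.2s.cjk-  --dikil'.
`re.split` interleaves the captured-group text with the surrounding fragments.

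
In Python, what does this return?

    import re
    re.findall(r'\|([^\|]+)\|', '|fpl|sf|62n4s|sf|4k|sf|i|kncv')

Walking the string: at [0:5] match '|fpl|', group 1 = 'fpl'; at [7:14] match '|62n4s|', group 1 = '62n4s'; at [16:20] match '|4k|', group 1 = '4k'; at [22:25] match '|i|', group 1 = 'i'.
With a single group, `findall` returns only what that group captured — 4 items.

['fpl', '62n4s', '4k', 'i']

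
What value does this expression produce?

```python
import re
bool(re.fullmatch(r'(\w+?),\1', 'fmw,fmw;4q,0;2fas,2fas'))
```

After group 1 captures some text, `\1` only succeeds where that same text appears again.
`fullmatch` succeeds only if the pattern covers the string from start to end.
Here the pattern can't cover the whole string, so the call returns None, and `bool(None)` is False.

False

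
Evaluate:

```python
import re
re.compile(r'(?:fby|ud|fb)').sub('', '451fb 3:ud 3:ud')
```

'451 3: 3:'

Matches: at [3:5] → 'fb'; at [8:10] → 'ud'; at [13:15] → 'ud'.
Each match is replaced by ''.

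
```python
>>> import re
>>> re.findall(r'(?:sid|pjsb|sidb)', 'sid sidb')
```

['sid', 'sid']

`|` is ordered: at each position the engine commits to the first alternative that works.
Walking the string: at [0:3] → 'sid'; at [4:7] → 'sid'.
With no groups in the pattern, `findall` gives back each whole match — 2 here.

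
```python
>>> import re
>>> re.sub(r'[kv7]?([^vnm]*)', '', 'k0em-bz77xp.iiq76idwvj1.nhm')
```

'mnm'

Pattern: optionally one of [kv7]; then zero or more of any character except [vnm] (captured).
Each match is replaced by ''.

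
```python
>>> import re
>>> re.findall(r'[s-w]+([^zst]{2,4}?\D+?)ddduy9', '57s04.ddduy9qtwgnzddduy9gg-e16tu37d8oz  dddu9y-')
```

`findall` collects group 1 from each match (2 total).

['04.', 'gnz']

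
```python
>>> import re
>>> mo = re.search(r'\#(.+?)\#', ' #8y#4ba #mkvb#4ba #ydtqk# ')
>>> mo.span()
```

(1, 5)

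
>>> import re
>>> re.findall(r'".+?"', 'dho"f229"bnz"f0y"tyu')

['"f229"', '"f0y"']

A `+?`/`*?`/`{m,n}?` starts at its minimum and grows only as far as needed for what follows to match.
Since nothing is captured, `findall` lists the 2 matched substrings directly.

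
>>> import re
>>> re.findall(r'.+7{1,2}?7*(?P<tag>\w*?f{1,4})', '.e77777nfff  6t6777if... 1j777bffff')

['bffff']

Pattern: one or more of any character; then 1 to 2 of the literal '7' (lazy), then zero or more of the literal '7'; then zero or more of a word character (lazy), then 1 to 4 of a literal 'f' (captured as 'tag').
`findall` collects group 1 from the one match (1 total).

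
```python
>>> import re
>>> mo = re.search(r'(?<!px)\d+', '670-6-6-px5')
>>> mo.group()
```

The negative lookahead/lookbehind blocks any match where the forbidden context is present.
The match spans [0:3] → '670'.

'670'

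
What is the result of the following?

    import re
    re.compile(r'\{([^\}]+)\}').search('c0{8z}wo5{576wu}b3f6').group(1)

'8z'

`re.search` tries every starting position until one works.
The match spans [2:6] → '{8z}'.
Captured: group 1 = '8z'.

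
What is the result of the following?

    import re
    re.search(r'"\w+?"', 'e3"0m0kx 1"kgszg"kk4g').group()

'"kgszg"'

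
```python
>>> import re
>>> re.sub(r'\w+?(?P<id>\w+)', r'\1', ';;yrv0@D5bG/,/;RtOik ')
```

';;rv0@5bG/,/;tOik '

The pattern matches one or more of a word character (lazy); then one or more of a word character (captured as 'id').
Matches: at [2:6] → 'yrv0'; at [7:11] → 'D5bG'; at [15:20] → 'RtOik'.
The replacement refers to a captured group, so each match is rewritten using its own captured text.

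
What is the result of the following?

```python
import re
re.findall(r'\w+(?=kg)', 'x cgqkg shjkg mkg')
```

The positive lookaround only admits positions where the adjacent text matches; those characters stay outside the span.
With no groups in the pattern, `findall` gives back each whole match — 3 here.

['cgq', 'shj', 'm']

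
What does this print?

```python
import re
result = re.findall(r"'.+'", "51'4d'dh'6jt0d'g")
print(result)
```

Matches: at [2:15] → "'4d'dh'6jt0d'".
`findall` yields the raw match text (1 of them) because the pattern has no groups.

["'4d'dh'6jt0d'"]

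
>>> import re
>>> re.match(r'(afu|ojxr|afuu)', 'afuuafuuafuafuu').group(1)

The regex engine tests alternatives in the order written; an earlier branch that matches wins even if a later one would match more.
With `match`, the pattern is implicitly anchored at the beginning.
The match spans [0:3] → 'afu'.
Captured: group 1 = 'afu'.

'afu'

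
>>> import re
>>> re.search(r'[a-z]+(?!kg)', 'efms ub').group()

A negative assertion filters positions out without eating any characters.
The match spans [0:4] → 'efms'.

'efms'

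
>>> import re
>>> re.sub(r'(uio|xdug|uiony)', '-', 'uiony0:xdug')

The regex engine tests alternatives in the order written; an earlier branch that matches wins even if a later one would match more.
Each match is replaced by '-'.

'-ny0:-'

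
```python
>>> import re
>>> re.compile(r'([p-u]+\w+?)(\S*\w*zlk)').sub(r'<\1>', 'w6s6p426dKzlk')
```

'w6<s6>'

This matches one or more of a character in [p-u], then one or more of a word character (lazy) (captured); then zero or more of a non-whitespace character, then zero or more of a word character, then the literal 'zlk' (captured).
Lazy quantifiers expand one character at a time until the remainder of the pattern can match.
Matches: at [2:13] → 's6p426dKzlk'.
`\1` in the replacement pulls in group 1's text for each match.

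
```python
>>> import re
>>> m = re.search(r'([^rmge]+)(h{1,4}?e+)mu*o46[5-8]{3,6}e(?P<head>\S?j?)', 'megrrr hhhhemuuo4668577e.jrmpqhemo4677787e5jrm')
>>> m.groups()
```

(' hhh', 'he', '.j')

Pattern: one or more of any character except [rmge] (captured); then 1 to 4 of a literal 'h' (lazy), then one or more of a literal 'e' (captured); then a literal 'm', then zero or more of a literal 'u'; then the literal 'o46', then 3 to 6 of a character in [5-8], then the literal 'e'; then optionally a non-whitespace character, then optionally the literal 'j' (captured as 'head').
`search` walks the string left to right and returns the first match it finds.
The match spans [6:26] → ' hhhhemuuo4668577e.j'.
Captured: group 1 = ' hhh', group 2 = 'he', group 3 = '.j'.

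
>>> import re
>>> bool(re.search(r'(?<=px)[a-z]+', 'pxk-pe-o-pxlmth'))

True

The positive lookaround only admits positions where the adjacent text matches; those characters stay outside the span.
Unlike `match`, `search` isn't anchored — it looks for the pattern anywhere in the string.
The match spans [2:3] → 'k'.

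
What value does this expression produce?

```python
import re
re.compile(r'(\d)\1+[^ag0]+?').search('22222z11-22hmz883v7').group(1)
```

After group 1 captures some text, `\1` only succeeds where that same text appears again.
`re.search` tries every starting position until one works.
The match spans [0:6] → '22222z'.
Captured: group 1 = '2'.

'2'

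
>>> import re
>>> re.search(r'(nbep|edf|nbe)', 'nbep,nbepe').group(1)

'nbep'

The match spans [0:4] → 'nbep'.
Captured: group 1 = 'nbep'.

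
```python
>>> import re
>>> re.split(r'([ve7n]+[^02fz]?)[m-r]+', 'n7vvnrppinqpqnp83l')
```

['', 'n7vvnr', 'i', 'nq', '83l']

The pattern matches one or more of one of [ve7n], then optionally any character except [02fz] (captured); then one or more of a character in [m-r].
`re.split` interleaves the captured-group text with the surrounding fragments.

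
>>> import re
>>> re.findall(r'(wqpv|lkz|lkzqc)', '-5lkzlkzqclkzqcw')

['lkz', 'lkz', 'lkz']

Branches in `(...|...)` are attempted left-to-right; the first branch that allows the whole pattern to succeed is taken.
Walking the string: at [2:5] match 'lkz', group 1 = 'lkz'; at [5:8] match 'lkz', group 1 = 'lkz'; at [10:13] match 'lkz', group 1 = 'lkz'.
With a single group, `findall` returns only what that group captured — 3 items.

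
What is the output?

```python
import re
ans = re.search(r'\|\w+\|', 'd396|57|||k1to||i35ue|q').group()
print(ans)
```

|57|

`re.search` tries every starting position until one works.
The match spans [4:8] → '|57|'.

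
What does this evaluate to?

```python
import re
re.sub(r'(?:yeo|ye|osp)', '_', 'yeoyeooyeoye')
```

Branches in `(...|...)` are attempted left-to-right; the first branch that allows the whole pattern to succeed is taken.
Matches: at [0:3] → 'yeo'; at [3:6] → 'yeo'; at [7:10] → 'yeo'; at [10:12] → 'ye'.
`sub` substitutes '_' at each match site.

'__o__'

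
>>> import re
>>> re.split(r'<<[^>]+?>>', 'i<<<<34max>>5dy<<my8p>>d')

Matches to split on: at [1:12] → '<<<<34max>>'; at [15:23] → '<<my8p>>'.
Each match becomes a cut point; 3 segments remain.

['i', '5dy', 'd']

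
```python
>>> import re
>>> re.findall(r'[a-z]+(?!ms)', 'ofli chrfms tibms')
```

['ofli', 'chrfms', 'tibms']

A negative assertion filters positions out without eating any characters.
Matches: at [0:4] → 'ofli'; at [5:11] → 'chrfms'; at [12:17] → 'tibms'.
No capturing groups, so `findall` returns the 3 full match strings.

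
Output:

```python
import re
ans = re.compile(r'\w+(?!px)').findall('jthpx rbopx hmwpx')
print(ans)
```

['jthpx', 'rbopx', 'hmwpx']

The negative lookaround is zero-width — it rules out positions where the adjacent text would match, without consuming anything.
`findall` yields the raw match text (3 of them) because the pattern has no groups.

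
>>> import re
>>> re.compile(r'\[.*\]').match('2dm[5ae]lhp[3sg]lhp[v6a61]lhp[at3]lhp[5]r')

`re.match` won't scan ahead — the pattern has to work from the very first character.
Here the string doesn't start with a match, so the call returns None.

None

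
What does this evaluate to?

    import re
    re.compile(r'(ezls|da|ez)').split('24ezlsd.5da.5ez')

['24', 'ezls', 'd.5', 'da', '.5', 'ez', '']

The regex engine tests alternatives in the order written; an earlier branch that matches wins even if a later one would match more.
The group in the pattern means `split` returns the separators' captures alongside the pieces.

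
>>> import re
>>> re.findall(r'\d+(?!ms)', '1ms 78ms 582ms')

['7', '58']

A negative assertion filters positions out without eating any characters.
With no groups in the pattern, `findall` gives back each whole match — 2 here.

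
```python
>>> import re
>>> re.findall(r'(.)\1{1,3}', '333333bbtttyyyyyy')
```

`\1` has to match the exact text group 1 already captured.
Matches: at [0:4] match '3333', group 1 = '3'; at [4:6] match '33', group 1 = '3'; at [6:8] match 'bb', group 1 = 'b'; at [8:11] match 'ttt', group 1 = 't'; at [11:15] match 'yyyy', group 1 = 'y'; ….
Because there's exactly one group, `findall` drops the full match and keeps group 1 from each hit.

['3', '3', 'b', 't', 'y', 'y']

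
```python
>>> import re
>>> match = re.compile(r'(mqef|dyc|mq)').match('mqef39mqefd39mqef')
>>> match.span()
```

The regex engine tests alternatives in the order written; an earlier branch that matches wins even if a later one would match more.
With `match`, the pattern is implicitly anchored at the beginning.
The match spans [0:4] → 'mqef'.
Captured: group 1 = 'mqef'.

(0, 4)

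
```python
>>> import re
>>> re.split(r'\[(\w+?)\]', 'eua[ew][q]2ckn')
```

Because the pattern has a capturing group, `split` also inserts each captured text between the pieces.

['eua', 'ew', '', 'q', '2ckn']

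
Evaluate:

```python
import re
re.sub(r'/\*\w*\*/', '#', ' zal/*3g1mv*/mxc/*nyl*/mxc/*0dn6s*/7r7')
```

' zal#mxc#mxc#7r7'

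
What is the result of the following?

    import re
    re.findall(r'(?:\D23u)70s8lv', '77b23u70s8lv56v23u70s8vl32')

Pattern: a non-digit, then the literal '23u' (non-capturing group); then the literal '70s', then the literal '8lv'.
Walking the string: at [2:12] → 'b23u70s8lv'.
With no groups in the pattern, `findall` gives back each whole match — 1 here.

['b23u70s8lv']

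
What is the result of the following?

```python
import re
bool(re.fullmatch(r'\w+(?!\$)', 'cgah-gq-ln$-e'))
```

A negative assertion filters positions out without eating any characters.
`re.fullmatch` is like wrapping the pattern in `^…$` (in single-line mode).
Here the string isn't matched end-to-end, so the call returns None, and `bool(None)` is False.

False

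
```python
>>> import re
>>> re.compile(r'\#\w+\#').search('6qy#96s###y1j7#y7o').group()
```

'#96s#'

`search` walks the string left to right and returns the first match it finds.
The match spans [3:8] → '#96s#'.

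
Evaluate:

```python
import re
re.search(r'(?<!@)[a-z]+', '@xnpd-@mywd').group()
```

'npd'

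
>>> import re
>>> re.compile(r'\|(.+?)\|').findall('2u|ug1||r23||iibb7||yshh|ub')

A non-greedy quantifier consumes as few characters as it can — just enough that the remainder of the pattern still matches from where it stops; whatever follows it matches normally.
Matches: at [2:7] match '|ug1|', group 1 = 'ug1'; at [7:12] match '|r23|', group 1 = 'r23'; at [12:19] match '|iibb7|', group 1 = 'iibb7'; at [19:25] match '|yshh|', group 1 = 'yshh'.
`findall` collects group 1 from each match (4 total).

['ug1', 'r23', 'iibb7', 'yshh']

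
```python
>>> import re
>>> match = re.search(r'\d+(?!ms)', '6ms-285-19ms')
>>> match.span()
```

A negative assertion filters positions out without eating any characters.
`re.search` scans for the first position where the pattern succeeds.
The match spans [4:7] → '285'.

(4, 7)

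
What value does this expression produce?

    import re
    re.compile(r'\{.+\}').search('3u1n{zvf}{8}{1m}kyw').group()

The match spans [4:16] → '{zvf}{8}{1m}'.

'{zvf}{8}{1m}'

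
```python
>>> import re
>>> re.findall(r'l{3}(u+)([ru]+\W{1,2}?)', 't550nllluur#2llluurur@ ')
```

This matches exactly 3 of a literal 'l'; then one or more of a literal 'u' (captured); then one or more of one of [ru], then 1 to 2 of a non-word character (lazy) (captured).
A non-greedy quantifier consumes as few characters as it can — just enough that the remainder of the pattern still matches from where it stops; whatever follows it matches normally.
Scanning left to right: at [5:12] match 'llluur#', groups = ('uu', 'r#'); at [13:22] match 'llluurur@', groups = ('uu', 'rur@').
`findall` packs the 2 group values into a tuple for every match.

[('uu', 'r#'), ('uu', 'rur@')]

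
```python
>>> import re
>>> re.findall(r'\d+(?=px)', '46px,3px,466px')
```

['46', '3', '466']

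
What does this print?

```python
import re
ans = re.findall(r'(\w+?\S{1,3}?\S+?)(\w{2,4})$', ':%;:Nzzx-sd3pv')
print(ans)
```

The pattern matches one or more of a word character (lazy), then 1 to 3 of a non-whitespace character (lazy), then one or more of a non-whitespace character (lazy) (captured); then 2 to 4 of a word character (captured); then anchored at the end.
With the lazy modifier that quantifier settles for the fewest repetitions that let the rest of the pattern succeed (the atoms after it are unaffected and can still be greedy).
Scanning left to right: at [4:14] match 'Nzzx-sd3pv', groups = ('Nzzx-s', 'd3pv').
With 2 capturing groups, `findall` returns a 2-tuple per match.

[('Nzzx-s', 'd3pv')]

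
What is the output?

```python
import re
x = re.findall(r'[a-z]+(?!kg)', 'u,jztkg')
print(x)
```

A negative assertion filters positions out without eating any characters.
Walking the string: at [0:1] → 'u'; at [2:7] → 'jztkg'.
Since nothing is captured, `findall` lists the 2 matched substrings directly.

['u', 'jztkg']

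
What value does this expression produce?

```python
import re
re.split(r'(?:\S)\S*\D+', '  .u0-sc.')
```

['  ', '']

The pattern matches a non-whitespace character (non-capturing group); then zero or more of a non-whitespace character; then one or more of a non-digit.
Matches to split on: at [2:9] → '.u0-sc.'.
The string is cut at each match, leaving 2 pieces.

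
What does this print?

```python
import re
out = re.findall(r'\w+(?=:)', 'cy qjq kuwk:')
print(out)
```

The lookaround is zero-width — it requires the adjacent text to match without consuming it, so the asserted text isn't part of the match.
Since nothing is captured, `findall` lists the 1 matched substring directly.

['kuwk']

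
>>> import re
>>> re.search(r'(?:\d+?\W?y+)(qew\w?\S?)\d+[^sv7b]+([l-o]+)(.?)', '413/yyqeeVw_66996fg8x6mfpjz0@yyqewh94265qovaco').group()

'0@yyqewh94265qov'

The pattern matches one or more of a digit (lazy), then optionally a non-word character, then one or more of the literal 'y' (non-capturing group); then the literal 'qew', then optionally a word character, then optionally a non-whitespace character (captured); then one or more of a digit; then one or more of any character except [sv7b]; then one or more of a character in [l-o] (captured); then optionally any character (captured).
Unlike `match`, `search` isn't anchored — it looks for the pattern anywhere in the string.
The match spans [27:43] → '0@yyqewh94265qov'.
Captured: group 1 = 'qewh9', group 2 = 'o', group 3 = 'v'.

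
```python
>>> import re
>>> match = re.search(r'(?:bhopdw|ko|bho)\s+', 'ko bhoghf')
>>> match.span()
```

(0, 3)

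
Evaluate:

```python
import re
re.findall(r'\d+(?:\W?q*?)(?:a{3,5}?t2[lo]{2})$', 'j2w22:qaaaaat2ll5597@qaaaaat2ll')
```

Pattern: one or more of a digit; then optionally a non-word character, then zero or more of the literal 'q' (lazy) (non-capturing group); then 3 to 5 of a literal 'a' (lazy), then the literal 't2', then exactly 2 of one of [lo] (non-capturing group); then anchored at the end.
Walking the string: at [16:31] → '5597@qaaaaat2ll'.
No capturing groups, so `findall` returns the 1 full match string.

['5597@qaaaaat2ll']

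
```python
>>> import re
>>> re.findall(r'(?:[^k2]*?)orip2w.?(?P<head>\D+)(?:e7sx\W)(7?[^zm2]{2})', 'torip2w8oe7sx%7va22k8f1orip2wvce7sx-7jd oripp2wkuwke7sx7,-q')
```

[('o', '7va'), ('c', '7jd')]

This matches zero or more of any character except [k2] (lazy) (non-capturing group); then the literal 'ori', then the literal 'p2w', then optionally any character; then one or more of a non-digit (captured as 'head'); then the literal 'e7', then the literal 'sx', then a non-word character (non-capturing group); then optionally a literal '7', then exactly 2 of any character except [zm2] (captured).
Matches: at [0:17] match 'torip2w8oe7sx%7va', groups = ('o', '7va'); at [20:39] match '8f1orip2wvce7sx-7jd', groups = ('c', '7jd').
With 2 capturing groups, `findall` returns a 2-tuple per match.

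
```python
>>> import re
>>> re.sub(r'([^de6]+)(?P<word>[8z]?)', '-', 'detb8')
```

'de-'

The pattern matches one or more of any character except [de6] (captured); then optionally one of [8z] (captured as 'word').
Matches: at [2:5] → 'tb8'.
Each match is replaced by '-'.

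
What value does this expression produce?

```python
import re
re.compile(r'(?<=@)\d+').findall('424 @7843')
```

['7843']

The lookaround is zero-width — it requires the adjacent text to match without consuming it, so the asserted text isn't part of the match.
Matches: at [5:9] → '7843'.
No capturing groups, so `findall` returns the 1 full match string.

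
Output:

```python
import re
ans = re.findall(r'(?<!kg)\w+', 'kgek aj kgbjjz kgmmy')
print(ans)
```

`(?!…)`/`(?<!…)` only lets a position through if the neighbouring text does NOT match; no characters are consumed.
Scanning left to right: at [0:4] → 'kgek'; at [5:7] → 'aj'; at [8:14] → 'kgbjjz'; at [15:20] → 'kgmmy'.
No capturing groups, so `findall` returns the 4 full match strings.

['kgek', 'aj', 'kgbjjz', 'kgmmy']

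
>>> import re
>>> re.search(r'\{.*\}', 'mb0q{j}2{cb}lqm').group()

'{j}2{cb}'

Unlike `match`, `search` isn't anchored — it looks for the pattern anywhere in the string.
The match spans [4:12] → '{j}2{cb}'.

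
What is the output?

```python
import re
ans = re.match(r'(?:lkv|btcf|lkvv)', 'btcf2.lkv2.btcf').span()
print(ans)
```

(0, 4)

`re.match` won't scan ahead — the pattern has to work from the very first character.
The match spans [0:4] → 'btcf'.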